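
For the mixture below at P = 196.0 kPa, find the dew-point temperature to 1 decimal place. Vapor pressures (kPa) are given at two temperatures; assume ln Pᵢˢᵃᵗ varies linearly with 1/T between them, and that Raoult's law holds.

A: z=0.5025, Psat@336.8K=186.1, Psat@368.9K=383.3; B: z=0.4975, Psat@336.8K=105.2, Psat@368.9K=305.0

T = 349.0 K

Dew-point temperature: Σzᵢ·P/Pᵢˢᵃᵗ(T) = 1. Interpolate ln Pᵢˢᵃᵗ = aᵢ + bᵢ/T.
  T = 336.8 K: ΣzᵢP/Pᵢˢᵃᵗ = 1.4561
  T = 368.9 K: ΣzᵢP/Pᵢˢᵃᵗ = 0.5767
  T = 352.9 K: ΣzᵢP/Pᵢˢᵃᵗ = 0.8928
  T = 344.9 K: ΣzᵢP/Pᵢˢᵃᵗ = 1.1309
  T = 348.9 K: ΣzᵢP/Pᵢˢᵃᵗ = 1.0032
  T = 350.9 K: ΣzᵢP/Pᵢˢᵃᵗ = 0.9461
Interpolating between 348.9 K and 350.9 K gives T ≈ 349.0 K.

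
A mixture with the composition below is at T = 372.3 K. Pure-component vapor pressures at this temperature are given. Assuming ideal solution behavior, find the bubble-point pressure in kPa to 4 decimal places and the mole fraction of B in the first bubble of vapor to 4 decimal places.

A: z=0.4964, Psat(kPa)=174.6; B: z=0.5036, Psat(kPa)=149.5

At the bubble point ψ → 0, so ΣzᵢKᵢ = 1 with Kᵢ = Pᵢˢᵃᵗ/P ⇒ P = ΣzᵢPᵢˢᵃᵗ.
P = 0.4964·174.6 + 0.5036·149.5 = 161.9596 kPa
yᵢ = zᵢPᵢˢᵃᵗ/P ⇒ y_B = 0.5036·149.5/161.9596 = 0.4649

Pbub = 161.9596 kPa, y_B = 0.4649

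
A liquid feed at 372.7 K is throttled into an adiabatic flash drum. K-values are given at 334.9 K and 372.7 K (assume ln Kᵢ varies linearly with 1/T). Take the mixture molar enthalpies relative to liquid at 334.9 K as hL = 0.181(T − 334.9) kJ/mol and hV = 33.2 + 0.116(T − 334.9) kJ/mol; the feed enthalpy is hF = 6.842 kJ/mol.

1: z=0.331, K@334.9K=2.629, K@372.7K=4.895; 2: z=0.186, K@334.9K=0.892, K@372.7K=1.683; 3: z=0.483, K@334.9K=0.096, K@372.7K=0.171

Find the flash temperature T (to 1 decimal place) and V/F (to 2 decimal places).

T = 342.6 K, V/F = 0.17

Adiabatic flash: solve Rachford–Rice at each trial T, then check hF = ψ·hV(T) + (1−ψ)·hL(T).
  T = 334.9 K: K = (2.629, 0.892, 0.096), RR gives ψ = 0.068, H_out = 2.256 kJ/mol
  T = 372.7 K: K = (4.895, 1.683, 0.171), RR gives ψ = 0.403, H_out = 19.232 kJ/mol
  T = 353.8 K: K = (3.647, 1.246, 0.130), RR gives ψ = 0.273, H_out = 12.162 kJ/mol
  T = 344.4 K: K = (3.113, 1.060, 0.112), RR gives ψ = 0.186, H_out = 7.771 kJ/mol
  T = 339.6 K: K = (2.862, 0.973, 0.104), RR gives ψ = 0.131, H_out = 5.158 kJ/mol
  T = 342.0 K: K = (2.986, 1.016, 0.108), RR gives ψ = 0.159, H_out = 6.503 kJ/mol
Linear interpolation between T = 342.0 (H_out = 6.503) and T = 344.4 (H_out = 7.771) on hF = 6.842 gives T ≈ 342.6 K, at which ψ = 0.17.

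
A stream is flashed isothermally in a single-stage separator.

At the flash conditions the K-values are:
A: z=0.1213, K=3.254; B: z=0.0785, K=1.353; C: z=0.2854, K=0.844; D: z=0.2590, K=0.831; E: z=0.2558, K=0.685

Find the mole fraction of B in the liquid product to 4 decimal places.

Material balance + equilibrium reduce to Σ zᵢ(Kᵢ−1)/(1+V/F(Kᵢ−1)) = 0.
g(0) = ΣzᵢKᵢ − 1 = 0.1323 and g(1) = 1 − Σzᵢ/Kᵢ = -0.1186, so a root lies in (0, 1).
Iterate (Newton) starting at V/F = 0.53:
  V/F = 0.5300: g = -0.04541, g' = -0.1886 → V/F = 0.2893
  V/F = 0.2893: g = 0.00934, g' = -0.2804 → V/F = 0.3226
  V/F = 0.3226: g = 0.00031, g' = -0.2619 → V/F = 0.3238
Converged at V/F = 0.3238.
Compositions from xᵢ = zᵢ/(1+V/F(Kᵢ−1)), yᵢ = Kᵢxᵢ:
  A: x = 0.0701, y = 0.2282
  B: x = 0.0704, y = 0.0953
  C: x = 0.3006, y = 0.2537
  D: x = 0.2740, y = 0.2277
  E: x = 0.2849, y = 0.1951

x_B = 0.0704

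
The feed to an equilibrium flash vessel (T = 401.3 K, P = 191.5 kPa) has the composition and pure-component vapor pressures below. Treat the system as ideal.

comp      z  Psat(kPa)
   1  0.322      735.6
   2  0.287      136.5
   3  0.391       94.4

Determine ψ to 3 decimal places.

ψ = 0.525

Raoult's law: Kᵢ = Pᵢˢᵃᵗ/P = Pᵢˢᵃᵗ/191.5.
  K_1 = 735.6/191.5 = 3.84125, K_2 = 136.5/191.5 = 0.71279, K_3 = 94.4/191.5 = 0.49295
Rachford–Rice: g(ψ) = Σ zᵢ(Kᵢ−1)/(1+ψ(Kᵢ−1)) = 0.
g(0) = ΣzᵢKᵢ − 1 = 0.634 and g(1) = 1 − Σzᵢ/Kᵢ = -0.280, so a root lies in (0, 1).
Iterate (Newton) starting at ψ = 0.5:
  ψ = 0.500: g = 0.0161, g' = -0.656 → ψ = 0.525
Converged at ψ = 0.525.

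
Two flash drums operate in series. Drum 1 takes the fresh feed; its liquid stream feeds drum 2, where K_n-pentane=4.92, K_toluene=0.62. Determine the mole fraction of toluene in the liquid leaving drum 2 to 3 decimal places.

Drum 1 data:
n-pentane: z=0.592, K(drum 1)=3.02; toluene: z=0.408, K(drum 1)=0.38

x_toluene (drum 2) = 0.912

Drum 1:
Let ψ₁ = V/F and solve Σ zᵢ(Kᵢ−1)/(1+ψ₁(Kᵢ−1)) = 0.
g(0) = ΣzᵢKᵢ − 1 = 0.943 and g(1) = 1 − Σzᵢ/Kᵢ = -0.270, so a root lies in (0, 1).
Newton–Raphson from ψ₁ = 0.34:
  ψ₁ = 0.340: g = 0.3884, g' = -1.101 → ψ₁ = 0.693
  ψ₁ = 0.693: g = 0.0549, g' = -0.902 → ψ₁ = 0.754
  ψ₁ = 0.754: g = -0.0008, g' = -0.932 → ψ₁ = 0.753
Converged at ψ₁ = 0.753.
Drum-1 compositions:
  n-pentane: x = 0.235, y = 0.709
  toluene: x = 0.765, y = 0.291
Drum-2 feed = drum-1 liquid: z₂ = (0.2348, 0.7652).
Drum 2:
Newton–Raphson from ψ₂ = 0.5:
  ψ₂ = 0.500: g = -0.0479, g' = -0.580 → ψ₂ = 0.417
  ψ₂ = 0.417: g = 0.0037, g' = -0.675 → ψ₂ = 0.423
Converged at ψ₂ = 0.423.
  n-pentane: x = 0.088, y = 0.435
  toluene: x = 0.912, y = 0.565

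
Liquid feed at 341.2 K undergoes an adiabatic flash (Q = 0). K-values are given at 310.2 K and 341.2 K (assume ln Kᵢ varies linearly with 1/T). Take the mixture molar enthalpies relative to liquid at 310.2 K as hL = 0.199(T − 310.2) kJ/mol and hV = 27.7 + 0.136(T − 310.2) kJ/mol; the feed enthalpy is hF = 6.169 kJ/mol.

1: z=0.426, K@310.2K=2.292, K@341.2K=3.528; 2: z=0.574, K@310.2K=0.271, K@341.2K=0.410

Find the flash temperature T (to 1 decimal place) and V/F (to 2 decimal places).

T = 314.1 K, V/F = 0.20

Adiabatic flash: solve Rachford–Rice at each trial T, then check hF = ψ·hV(T) + (1−ψ)·hL(T).
  T = 310.2 K: K = (2.292, 0.271), RR gives ψ = 0.140, H_out = 3.880 kJ/mol
  T = 341.2 K: K = (3.528, 0.410), RR gives ψ = 0.495, H_out = 18.913 kJ/mol
  T = 325.7 K: K = (2.873, 0.337), RR gives ψ = 0.336, H_out = 12.056 kJ/mol
  T = 317.9 K: K = (2.571, 0.303), RR gives ψ = 0.246, H_out = 8.215 kJ/mol
  T = 314.0 K: K = (2.428, 0.286), RR gives ψ = 0.195, H_out = 6.107 kJ/mol
  T = 315.9 K: K = (2.497, 0.294), RR gives ψ = 0.220, H_out = 7.153 kJ/mol
Linear interpolation between T = 314.0 (H_out = 6.107) and T = 315.9 (H_out = 7.153) on hF = 6.169 gives T ≈ 314.1 K, at which ψ = 0.20.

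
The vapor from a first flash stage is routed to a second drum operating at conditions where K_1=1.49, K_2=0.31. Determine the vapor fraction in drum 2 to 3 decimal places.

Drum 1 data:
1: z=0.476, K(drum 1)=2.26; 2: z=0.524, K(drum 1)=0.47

Drum 1:
Binary case is linear: z₁(K₁−1)(1+ψ₁(K₂−1)) + z₂(K₂−1)(1+ψ₁(K₁−1)) = 0
⇒ ψ₁ = [z₁(K₁−1)+z₂(K₂−1)] / [−(K₁−1)(K₂−1)] = 0.3220/0.6678 = 0.482
Drum-1 compositions:
  1: x = 0.296, y = 0.669
  2: x = 0.704, y = 0.331
Drum-2 feed = drum-1 vapor: z₂ = (0.6692, 0.3308).
Drum 2:
Binary case is linear: z₁(K₁−1)(1+ψ₂(K₂−1)) + z₂(K₂−1)(1+ψ₂(K₁−1)) = 0
⇒ ψ₂ = [z₁(K₁−1)+z₂(K₂−1)] / [−(K₁−1)(K₂−1)] = 0.0996/0.3381 = 0.295
  1: x = 0.585, y = 0.871
  2: x = 0.415, y = 0.129

V/F (drum 2) = 0.295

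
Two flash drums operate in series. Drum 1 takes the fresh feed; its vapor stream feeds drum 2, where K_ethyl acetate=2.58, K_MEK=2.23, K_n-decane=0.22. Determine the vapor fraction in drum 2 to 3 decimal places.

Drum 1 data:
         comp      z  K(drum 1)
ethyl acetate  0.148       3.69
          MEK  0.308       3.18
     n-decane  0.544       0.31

V/F (drum 2) = 0.796

Drum 1:
Iterate (Newton) starting at ψ₁ = 0.52:
  ψ₁ = 0.520: g = -0.1047, g' = -1.138 → ψ₁ = 0.428
Converged at ψ₁ = 0.428.
Drum-1 compositions:
  ethyl acetate: x = 0.069, y = 0.254
  MEK: x = 0.159, y = 0.507
  n-decane: x = 0.772, y = 0.239
Drum-2 feed = drum-1 vapor: z₂ = (0.2539, 0.5068, 0.2393).
Drum 2:
Rachford–Rice: g(ψ₂) = Σ zᵢ(Kᵢ−1)/(1+ψ₂(Kᵢ−1)) = 0.
Feasibility: ΣzᵢKᵢ = 1.838, Σzᵢ/Kᵢ = 1.413 — both > 1, two phases present.
Iterate (Newton) starting at ψ₂ = 0.5:
  ψ₂ = 0.500: g = 0.3042, g' = -0.883 → ψ₂ = 0.844
  ψ₂ = 0.844: g = -0.0692, g' = -1.550 → ψ₂ = 0.800
  ψ₂ = 0.800: g = -0.0048, g' = -1.348 → ψ₂ = 0.796
Converged at ψ₂ = 0.796.
  ethyl acetate: x = 0.112, y = 0.290
  MEK: x = 0.256, y = 0.571
  n-decane: x = 0.632, y = 0.139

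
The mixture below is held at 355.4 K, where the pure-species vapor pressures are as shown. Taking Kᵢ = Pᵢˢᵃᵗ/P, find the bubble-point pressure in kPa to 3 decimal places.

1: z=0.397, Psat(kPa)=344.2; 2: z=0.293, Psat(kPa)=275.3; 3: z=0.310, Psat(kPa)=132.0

Pbub = 258.230 kPa

At the bubble point ψ → 0, so ΣzᵢKᵢ = 1 with Kᵢ = Pᵢˢᵃᵗ/P ⇒ P = ΣzᵢPᵢˢᵃᵗ.
P = 0.397·344.2 + 0.293·275.3 + 0.310·132.0 = 258.230 kPa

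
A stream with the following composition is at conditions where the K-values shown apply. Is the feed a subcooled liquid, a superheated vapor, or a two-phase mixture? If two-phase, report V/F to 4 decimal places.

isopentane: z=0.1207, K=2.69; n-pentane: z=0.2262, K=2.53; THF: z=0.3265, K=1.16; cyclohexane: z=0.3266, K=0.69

superheated vapor

ΣzᵢKᵢ = 1.5011; Σzᵢ/Kᵢ = 0.8891.
Since Σzᵢ/Kᵢ < 1 the mixture is above its dew point — single vapor phase.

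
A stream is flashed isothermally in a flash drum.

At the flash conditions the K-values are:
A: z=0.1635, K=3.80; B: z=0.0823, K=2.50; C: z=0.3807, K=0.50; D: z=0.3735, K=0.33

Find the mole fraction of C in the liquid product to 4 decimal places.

Material balance + equilibrium reduce to Σ zᵢ(Kᵢ−1)/(1+V/F(Kᵢ−1)) = 0.
g(0) = ΣzᵢKᵢ − 1 = 0.1407 and g(1) = 1 − Σzᵢ/Kᵢ = -0.9692, so a root lies in (0, 1).
Iterate (Newton) starting at V/F = 0.5:
  V/F = 0.5000: g = -0.36882, g' = -0.8313 → V/F = 0.0564
  V/F = 0.0564: g = 0.05329, g' = -1.3955 → V/F = 0.0946
  V/F = 0.0946: g = 0.00312, g' = -1.2394 → V/F = 0.0971
Converged at V/F = 0.0971.
Compositions from xᵢ = zᵢ/(1+V/F(Kᵢ−1)), yᵢ = Kᵢxᵢ:
  A: x = 0.1286, y = 0.4885
  B: x = 0.0718, y = 0.1796
  C: x = 0.4001, y = 0.2001
  D: x = 0.3995, y = 0.1318

x_C = 0.4001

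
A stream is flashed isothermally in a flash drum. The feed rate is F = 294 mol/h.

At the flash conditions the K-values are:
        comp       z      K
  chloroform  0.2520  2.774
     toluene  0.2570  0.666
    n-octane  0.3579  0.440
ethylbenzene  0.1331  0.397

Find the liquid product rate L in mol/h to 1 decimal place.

L = 267.1 mol/h

Material balance + equilibrium reduce to Σ zᵢ(Kᵢ−1)/(1+ψ(Kᵢ−1)) = 0.
g(0) = ΣzᵢKᵢ − 1 = 0.0805 and g(1) = 1 − Σzᵢ/Kᵢ = -0.6254, so a root lies in (0, 1).
Newton iteration, ψ⁰ = 0.5:
  ψ = 0.5000: g = -0.25941, g' = -0.5797 → ψ = 0.0525
  ψ = 0.0525: g = 0.03217, g' = -0.8640 → ψ = 0.0898
  ψ = 0.0898: g = 0.00125, g' = -0.7991 → ψ = 0.0913
Converged at ψ = 0.0913.
Then V = ψ·F = 0.0913·294 = 26.9 mol/h and L = F − V = 267.1 mol/h.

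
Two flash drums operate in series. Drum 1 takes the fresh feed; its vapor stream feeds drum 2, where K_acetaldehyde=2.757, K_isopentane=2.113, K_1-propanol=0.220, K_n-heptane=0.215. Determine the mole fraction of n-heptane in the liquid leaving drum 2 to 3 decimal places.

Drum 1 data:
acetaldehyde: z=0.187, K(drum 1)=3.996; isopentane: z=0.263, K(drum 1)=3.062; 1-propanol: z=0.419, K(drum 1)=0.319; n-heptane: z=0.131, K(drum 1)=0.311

x_n-heptane (drum 2) = 0.150

Drum 1:
Let ψ₁ = V/F and solve Σ zᵢ(Kᵢ−1)/(1+ψ₁(Kᵢ−1)) = 0.
g(0) = ΣzᵢKᵢ − 1 = 0.727 and g(1) = 1 − Σzᵢ/Kᵢ = -0.867, so a root lies in (0, 1).
Newton iteration, ψ₁⁰ = 0.5:
  ψ₁ = 0.500: g = -0.0791, g' = -1.132 → ψ₁ = 0.430
Converged at ψ₁ = 0.430.
Drum-1 compositions:
  acetaldehyde: x = 0.082, y = 0.326
  isopentane: x = 0.139, y = 0.427
  1-propanol: x = 0.593, y = 0.189
  n-heptane: x = 0.186, y = 0.058
Drum-2 feed = drum-1 vapor: z₂ = (0.3264, 0.4266, 0.1891, 0.0579).
Drum 2:
Let ψ₂ = V/F and solve Σ zᵢ(Kᵢ−1)/(1+ψ₂(Kᵢ−1)) = 0.
Feasibility: ΣzᵢKᵢ = 1.855, Σzᵢ/Kᵢ = 1.449 — both > 1, two phases present.
Iterate (Newton) starting at ψ₂ = 0.5:
  ψ₂ = 0.500: g = 0.2937, g' = -0.910 → ψ₂ = 0.823
  ψ₂ = 0.823: g = -0.0580, g' = -1.494 → ψ₂ = 0.784
  ψ₂ = 0.784: g = -0.0033, g' = -1.333 → ψ₂ = 0.782
Converged at ψ₂ = 0.782.
  acetaldehyde: x = 0.138, y = 0.379
  isopentane: x = 0.228, y = 0.482
  1-propanol: x = 0.484, y = 0.107
  n-heptane: x = 0.150, y = 0.032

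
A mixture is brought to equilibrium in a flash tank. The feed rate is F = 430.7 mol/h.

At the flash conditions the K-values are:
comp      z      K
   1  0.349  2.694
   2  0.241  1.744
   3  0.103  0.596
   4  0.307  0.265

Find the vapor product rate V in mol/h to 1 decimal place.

Rachford–Rice: g(ψ) = Σ zᵢ(Kᵢ−1)/(1+ψ(Kᵢ−1)) = 0.
Check two-phase: ΣzᵢKᵢ = 1.503 > 1 and Σzᵢ/Kᵢ = 1.599 > 1, so g(0) = 0.503 > 0 and g(1) = -0.599 < 0.
Iterate (Newton) starting at ψ = 0.36:
  ψ = 0.360: g = 0.1531, g' = -0.799 → ψ = 0.552
  ψ = 0.552: g = -0.0003, g' = -0.832 → ψ = 0.551
Converged at ψ = 0.551.
Then V = ψ·F = 0.5512·430.7 = 237.4 mol/h and L = F − V = 193.3 mol/h.

V = 237.4 mol/h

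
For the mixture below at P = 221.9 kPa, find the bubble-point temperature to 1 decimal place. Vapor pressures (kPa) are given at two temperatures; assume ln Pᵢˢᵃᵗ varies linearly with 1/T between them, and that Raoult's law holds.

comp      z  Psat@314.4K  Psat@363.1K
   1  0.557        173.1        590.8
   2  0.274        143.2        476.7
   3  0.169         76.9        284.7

Bubble-point temperature: ΣzᵢPᵢˢᵃᵗ(T) = P. Interpolate ln Pᵢˢᵃᵗ = aᵢ + bᵢ/T.
  T = 314.4 K: ΣzᵢPᵢˢᵃᵗ = 148.65 kPa
  T = 363.1 K: ΣzᵢPᵢˢᵃᵗ = 507.81 kPa
  T = 338.8 K: ΣzᵢPᵢˢᵃᵗ = 287.48 kPa
  T = 326.6 K: ΣzᵢPᵢˢᵃᵗ = 209.28 kPa
  T = 332.7 K: ΣzᵢPᵢˢᵃᵗ = 246.00 kPa
  T = 329.6 K: ΣzᵢPᵢˢᵃᵗ = 226.76 kPa
  T = 328.1 K: ΣzᵢPᵢˢᵃᵗ = 217.89 kPa
Interpolating between 328.1 K and 329.6 K gives T ≈ 328.8 K.

T = 328.8 K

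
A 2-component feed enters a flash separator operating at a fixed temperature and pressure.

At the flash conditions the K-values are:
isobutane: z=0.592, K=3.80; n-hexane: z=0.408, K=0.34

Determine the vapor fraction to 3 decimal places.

Rachford–Rice: g(ψ) = Σ zᵢ(Kᵢ−1)/(1+ψ(Kᵢ−1)) = 0.
g(0) = ΣzᵢKᵢ − 1 = 1.388 and g(1) = 1 − Σzᵢ/Kᵢ = -0.356, so a root lies in (0, 1).
Iterate (Newton) starting at ψ = 0.5:
  ψ = 0.500: g = 0.2888, g' = -1.202 → ψ = 0.740
  ψ = 0.740: g = 0.0129, g' = -1.171 → ψ = 0.751
Converged at ψ = 0.751.

ψ = 0.751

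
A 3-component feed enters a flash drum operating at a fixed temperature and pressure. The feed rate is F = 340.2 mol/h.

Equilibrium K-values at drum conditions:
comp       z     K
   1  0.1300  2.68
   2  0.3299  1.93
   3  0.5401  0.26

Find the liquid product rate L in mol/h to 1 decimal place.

Let ψ = V/F and solve Σ zᵢ(Kᵢ−1)/(1+ψ(Kᵢ−1)) = 0.
Check two-phase: ΣzᵢKᵢ = 1.1255 > 1 and Σzᵢ/Kᵢ = 2.2967 > 1, so g(0) = 0.1255 > 0 and g(1) = -1.2967 < 0.
Newton–Raphson from ψ = 0.51:
  ψ = 0.5100: g = -0.31622, g' = -1.0007 → ψ = 0.1940
  ψ = 0.1940: g = -0.04204, g' = -0.8167 → ψ = 0.1425
  ψ = 0.1425: g = 0.00031, g' = -0.8309 → ψ = 0.1429
Converged at ψ = 0.1429.
Then V = ψ·F = 0.1429·340.2 = 48.6 mol/h and L = F − V = 291.6 mol/h.

L = 291.6 mol/h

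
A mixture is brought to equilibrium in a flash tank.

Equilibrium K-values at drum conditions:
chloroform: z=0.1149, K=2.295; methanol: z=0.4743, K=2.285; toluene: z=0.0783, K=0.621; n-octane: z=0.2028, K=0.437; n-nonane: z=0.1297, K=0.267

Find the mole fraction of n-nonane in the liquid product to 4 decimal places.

x_n-nonane = 0.2535

Material balance + equilibrium reduce to Σ zᵢ(Kᵢ−1)/(1+V/F(Kᵢ−1)) = 0.
g(0) = ΣzᵢKᵢ − 1 = 0.5193 and g(1) = 1 − Σzᵢ/Kᵢ = -0.3336, so a root lies in (0, 1).
Newton–Raphson from V/F = 0.63:
  V/F = 0.6300: g = 0.02620, g' = -0.7120 → V/F = 0.6668
  V/F = 0.6668: g = -0.00039, g' = -0.7342 → V/F = 0.6663
Converged at V/F = 0.6663.
Compositions from xᵢ = zᵢ/(1+V/F(Kᵢ−1)), yᵢ = Kᵢxᵢ:
  chloroform: x = 0.0617, y = 0.1416
  methanol: x = 0.2555, y = 0.5839
  toluene: x = 0.1048, y = 0.0651
  n-octane: x = 0.3245, y = 0.1418
  n-nonane: x = 0.2535, y = 0.0677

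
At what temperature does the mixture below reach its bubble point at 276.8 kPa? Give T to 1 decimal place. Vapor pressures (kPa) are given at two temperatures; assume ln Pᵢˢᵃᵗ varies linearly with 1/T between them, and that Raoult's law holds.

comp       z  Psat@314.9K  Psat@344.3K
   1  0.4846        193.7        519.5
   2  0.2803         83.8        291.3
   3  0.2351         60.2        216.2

T = 334.8 K

Bubble-point temperature: ΣzᵢPᵢˢᵃᵗ(T) = P. Interpolate ln Pᵢˢᵃᵗ = aᵢ + bᵢ/T.
  T = 314.9 K: ΣzᵢPᵢˢᵃᵗ = 131.51 kPa
  T = 344.3 K: ΣzᵢPᵢˢᵃᵗ = 384.23 kPa
  T = 329.6 K: ΣzᵢPᵢˢᵃᵗ = 229.77 kPa
  T = 337.0 K: ΣzᵢPᵢˢᵃᵗ = 299.18 kPa
  T = 333.3 K: ΣzᵢPᵢˢᵃᵗ = 262.54 kPa
  T = 335.1 K: ΣzᵢPᵢˢᵃᵗ = 279.86 kPa
Interpolating between 333.3 K and 335.1 K gives T ≈ 334.8 K.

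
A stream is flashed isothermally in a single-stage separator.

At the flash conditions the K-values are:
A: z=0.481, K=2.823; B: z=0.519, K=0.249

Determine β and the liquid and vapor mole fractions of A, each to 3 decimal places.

β = 0.356, x_A = 0.292, y_A = 0.824

Newton–Raphson from β = 0.43:
  β = 0.430: g = -0.0841, g' = -1.141 → β = 0.356
Converged at β = 0.356.
Compositions from xᵢ = zᵢ/(1+β(Kᵢ−1)), yᵢ = Kᵢxᵢ:
  A: x = 0.292, y = 0.824
  B: x = 0.708, y = 0.176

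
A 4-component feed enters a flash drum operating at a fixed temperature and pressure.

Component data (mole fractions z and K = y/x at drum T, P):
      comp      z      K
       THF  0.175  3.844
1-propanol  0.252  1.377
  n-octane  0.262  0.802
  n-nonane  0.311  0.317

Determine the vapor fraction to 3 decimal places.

Rachford–Rice: g(ψ) = Σ zᵢ(Kᵢ−1)/(1+ψ(Kᵢ−1)) = 0.
g(0) = ΣzᵢKᵢ − 1 = 0.328 and g(1) = 1 − Σzᵢ/Kᵢ = -0.536, so a root lies in (0, 1).
Iterate (Newton) starting at ψ = 0.5:
  ψ = 0.500: g = -0.0947, g' = -0.614 → ψ = 0.346
  ψ = 0.346: g = 0.0013, g' = -0.648 → ψ = 0.348
Converged at ψ = 0.348.

ψ = 0.348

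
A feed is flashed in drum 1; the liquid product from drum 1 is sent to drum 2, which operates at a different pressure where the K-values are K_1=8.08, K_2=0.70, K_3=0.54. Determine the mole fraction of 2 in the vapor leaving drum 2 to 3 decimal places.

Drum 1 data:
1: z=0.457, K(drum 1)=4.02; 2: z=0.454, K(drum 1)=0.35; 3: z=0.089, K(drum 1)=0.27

y_2 (drum 2) = 0.545

Drum 1:
Rachford–Rice: g(ψ₁) = Σ zᵢ(Kᵢ−1)/(1+ψ₁(Kᵢ−1)) = 0.
Feasibility: ΣzᵢKᵢ = 2.020, Σzᵢ/Kᵢ = 1.740 — both > 1, two phases present.
Iterate (Newton) starting at ψ₁ = 0.5:
  ψ₁ = 0.500: g = 0.0104, g' = -1.200 → ψ₁ = 0.509
Converged at ψ₁ = 0.509.
Drum-1 compositions:
  1: x = 0.180, y = 0.724
  2: x = 0.678, y = 0.237
  3: x = 0.142, y = 0.038
Drum-2 feed = drum-1 liquid: z₂ = (0.1802, 0.6782, 0.1416).
Drum 2:
Material balance + equilibrium reduce to Σ zᵢ(Kᵢ−1)/(1+ψ₂(Kᵢ−1)) = 0.
Feasibility: ΣzᵢKᵢ = 2.007, Σzᵢ/Kᵢ = 1.253 — both > 1, two phases present.
Iterate (Newton) starting at ψ₂ = 0.33:
  ψ₂ = 0.330: g = 0.0798, g' = -0.928 → ψ₂ = 0.416
  ψ₂ = 0.416: g = 0.0104, g' = -0.706 → ψ₂ = 0.431
Converged at ψ₂ = 0.431.
  1: x = 0.044, y = 0.359
  2: x = 0.779, y = 0.545
  3: x = 0.177, y = 0.095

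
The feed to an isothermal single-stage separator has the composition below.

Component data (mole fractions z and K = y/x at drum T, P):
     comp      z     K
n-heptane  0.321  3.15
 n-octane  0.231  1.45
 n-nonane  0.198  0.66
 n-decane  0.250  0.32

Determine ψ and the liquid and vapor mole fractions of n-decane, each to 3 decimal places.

Rachford–Rice: g(ψ) = Σ zᵢ(Kᵢ−1)/(1+ψ(Kᵢ−1)) = 0.
g(0) = ΣzᵢKᵢ − 1 = 0.557 and g(1) = 1 − Σzᵢ/Kᵢ = -0.342, so a root lies in (0, 1).
Iterate (Newton) starting at ψ = 0.67:
  ψ = 0.670: g = -0.0368, g' = -0.705 → ψ = 0.618
  ψ = 0.618: g = -0.0006, g' = -0.683 → ψ = 0.617
Converged at ψ = 0.617.
Compositions from xᵢ = zᵢ/(1+ψ(Kᵢ−1)), yᵢ = Kᵢxᵢ:
  n-heptane: x = 0.138, y = 0.435
  n-octane: x = 0.181, y = 0.262
  n-nonane: x = 0.251, y = 0.165
  n-decane: x = 0.431, y = 0.138

ψ = 0.617, x_n-decane = 0.431, y_n-decane = 0.138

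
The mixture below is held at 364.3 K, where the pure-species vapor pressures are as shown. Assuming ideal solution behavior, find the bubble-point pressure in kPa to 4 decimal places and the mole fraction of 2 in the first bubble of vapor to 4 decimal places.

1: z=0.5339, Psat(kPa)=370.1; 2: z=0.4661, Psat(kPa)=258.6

Pbub = 318.1299 kPa, y_2 = 0.3789

At the bubble point ψ → 0, so ΣzᵢKᵢ = 1 with Kᵢ = Pᵢˢᵃᵗ/P ⇒ P = ΣzᵢPᵢˢᵃᵗ.
P = 0.5339·370.1 + 0.4661·258.6 = 318.1299 kPa
yᵢ = zᵢPᵢˢᵃᵗ/P ⇒ y_2 = 0.4661·258.6/318.1299 = 0.3789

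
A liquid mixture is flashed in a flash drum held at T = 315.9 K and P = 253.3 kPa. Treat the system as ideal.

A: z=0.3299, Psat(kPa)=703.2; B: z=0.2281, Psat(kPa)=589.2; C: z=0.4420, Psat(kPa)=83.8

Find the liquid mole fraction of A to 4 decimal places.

x_A = 0.1663

Raoult's law: Kᵢ = Pᵢˢᵃᵗ/P = Pᵢˢᵃᵗ/253.3.
  K_A = 703.2/253.3 = 2.776155, K_B = 589.2/253.3 = 2.326096, K_C = 83.8/253.3 = 0.330833
Material balance + equilibrium reduce to Σ zᵢ(Kᵢ−1)/(1+ψ(Kᵢ−1)) = 0.
g(0) = ΣzᵢKᵢ − 1 = 0.5927 and g(1) = 1 − Σzᵢ/Kᵢ = -0.5529, so a root lies in (0, 1).
Iterate (Newton) starting at ψ = 0.54:
  ψ = 0.5400: g = 0.01223, g' = -0.8926 → ψ = 0.5537
Converged at ψ = 0.5537.
Compositions from xᵢ = zᵢ/(1+ψ(Kᵢ−1)), yᵢ = Kᵢxᵢ:
  A: x = 0.1663, y = 0.4618
  B: x = 0.1315, y = 0.3059
  C: x = 0.7021, y = 0.2323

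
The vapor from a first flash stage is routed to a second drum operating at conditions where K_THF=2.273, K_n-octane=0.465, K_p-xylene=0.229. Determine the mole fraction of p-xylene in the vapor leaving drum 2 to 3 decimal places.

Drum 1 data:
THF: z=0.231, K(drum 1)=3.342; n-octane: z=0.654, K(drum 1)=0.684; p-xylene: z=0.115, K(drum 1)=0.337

Drum 1:
Material balance + equilibrium reduce to Σ zᵢ(Kᵢ−1)/(1+ψ₁(Kᵢ−1)) = 0.
Feasibility: ΣzᵢKᵢ = 1.258, Σzᵢ/Kᵢ = 1.367 — both > 1, two phases present.
Iterate (Newton) starting at ψ₁ = 0.5:
  ψ₁ = 0.500: g = -0.1103, g' = -0.474 → ψ₁ = 0.267
  ψ₁ = 0.267: g = 0.0143, g' = -0.632 → ψ₁ = 0.290
Converged at ψ₁ = 0.290.
Drum-1 compositions:
  THF: x = 0.137, y = 0.459
  n-octane: x = 0.720, y = 0.493
  p-xylene: x = 0.142, y = 0.048
Drum-2 feed = drum-1 vapor: z₂ = (0.4595, 0.4925, 0.0480).
Drum 2:
Let ψ₂ = V/F and solve Σ zᵢ(Kᵢ−1)/(1+ψ₂(Kᵢ−1)) = 0.
Feasibility: ΣzᵢKᵢ = 1.284, Σzᵢ/Kᵢ = 1.471 — both > 1, two phases present.
Newton–Raphson from ψ₂ = 0.61:
  ψ₂ = 0.610: g = -0.1318, g' = -0.648 → ψ₂ = 0.407
  ψ₂ = 0.407: g = -0.0053, g' = -0.614 → ψ₂ = 0.398
Converged at ψ₂ = 0.398.
  THF: x = 0.305, y = 0.693
  n-octane: x = 0.626, y = 0.291
  p-xylene: x = 0.069, y = 0.016

y_p-xylene (drum 2) = 0.016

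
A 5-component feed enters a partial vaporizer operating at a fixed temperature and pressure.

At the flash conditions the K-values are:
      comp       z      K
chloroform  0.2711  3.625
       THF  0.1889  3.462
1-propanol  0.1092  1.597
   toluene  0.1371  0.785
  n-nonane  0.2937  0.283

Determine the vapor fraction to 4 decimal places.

Rachford–Rice: g(ψ) = Σ zᵢ(Kᵢ−1)/(1+ψ(Kᵢ−1)) = 0.
g(0) = ΣzᵢKᵢ − 1 = 1.0018 and g(1) = 1 − Σzᵢ/Kᵢ = -0.4102, so a root lies in (0, 1).
Iterate (Newton) starting at ψ = 0.37:
  ψ = 0.3700: g = 0.33913, g' = -1.1076 → ψ = 0.6762
  ψ = 0.6762: g = 0.03416, g' = -1.0012 → ψ = 0.7103
  ψ = 0.7103: g = -0.00053, g' = -1.0343 → ψ = 0.7098
Converged at ψ = 0.7098.

ψ = 0.7098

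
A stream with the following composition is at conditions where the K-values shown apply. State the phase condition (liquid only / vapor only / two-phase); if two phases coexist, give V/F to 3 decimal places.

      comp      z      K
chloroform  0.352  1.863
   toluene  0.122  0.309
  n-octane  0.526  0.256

liquid only

ΣzᵢKᵢ = 0.828; Σzᵢ/Kᵢ = 2.638.
Since ΣzᵢKᵢ < 1 the mixture is below its bubble point — single liquid phase.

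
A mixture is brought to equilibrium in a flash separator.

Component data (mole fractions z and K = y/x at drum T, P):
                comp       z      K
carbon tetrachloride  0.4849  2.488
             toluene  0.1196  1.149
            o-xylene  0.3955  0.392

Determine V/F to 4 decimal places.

Material balance + equilibrium reduce to Σ zᵢ(Kᵢ−1)/(1+V/F(Kᵢ−1)) = 0.
Check two-phase: ΣzᵢKᵢ = 1.4989 > 1 and Σzᵢ/Kᵢ = 1.3079 > 1, so g(0) = 0.4989 > 0 and g(1) = -0.3079 < 0.
Iterate (Newton) starting at V/F = 0.5:
  V/F = 0.5000: g = 0.08481, g' = -0.6571 → V/F = 0.6291
  V/F = 0.6291: g = -0.00043, g' = -0.6720 → V/F = 0.6284
Converged at V/F = 0.6284.

V/F = 0.6284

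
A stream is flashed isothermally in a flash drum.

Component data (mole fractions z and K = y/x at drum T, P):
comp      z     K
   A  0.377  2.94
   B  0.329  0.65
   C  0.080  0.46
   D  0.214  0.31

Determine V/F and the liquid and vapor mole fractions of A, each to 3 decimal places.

Rachford–Rice: g(V/F) = Σ zᵢ(Kᵢ−1)/(1+V/F(Kᵢ−1)) = 0.
g(0) = ΣzᵢKᵢ − 1 = 0.425 and g(1) = 1 − Σzᵢ/Kᵢ = -0.499, so a root lies in (0, 1).
Newton iteration, V/F⁰ = 0.39:
  V/F = 0.390: g = 0.0263, g' = -0.742 → V/F = 0.425
  V/F = 0.425: g = 0.0003, g' = -0.725 → V/F = 0.426
Converged at V/F = 0.426.
Compositions from xᵢ = zᵢ/(1+V/F(Kᵢ−1)), yᵢ = Kᵢxᵢ:
  A: x = 0.206, y = 0.607
  B: x = 0.387, y = 0.251
  C: x = 0.104, y = 0.048
  D: x = 0.303, y = 0.094

V/F = 0.426, x_A = 0.206, y_A = 0.607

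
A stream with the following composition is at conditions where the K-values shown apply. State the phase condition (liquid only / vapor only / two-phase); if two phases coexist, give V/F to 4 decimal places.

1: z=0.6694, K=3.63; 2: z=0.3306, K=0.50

vapor only

ΣzᵢKᵢ = 2.5952; Σzᵢ/Kᵢ = 0.8456.
Since Σzᵢ/Kᵢ < 1 the mixture is above its dew point — single vapor phase.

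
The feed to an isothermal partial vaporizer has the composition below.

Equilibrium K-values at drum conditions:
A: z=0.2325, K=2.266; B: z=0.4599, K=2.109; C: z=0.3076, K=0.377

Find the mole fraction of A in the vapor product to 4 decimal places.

y_A = 0.2544

Material balance + equilibrium reduce to Σ zᵢ(Kᵢ−1)/(1+ψ(Kᵢ−1)) = 0.
Feasibility: ΣzᵢKᵢ = 1.6127, Σzᵢ/Kᵢ = 1.1366 — both > 1, two phases present.
Newton iteration, ψ⁰ = 0.37:
  ψ = 0.3700: g = 0.31305, g' = -0.6588 → ψ = 0.8452
  ψ = 0.8452: g = 0.00072, g' = -0.7703 → ψ = 0.8461
Converged at ψ = 0.8461.
Compositions from xᵢ = zᵢ/(1+ψ(Kᵢ−1)), yᵢ = Kᵢxᵢ:
  A: x = 0.1123, y = 0.2544
  B: x = 0.2373, y = 0.5004
  C: x = 0.6505, y = 0.2452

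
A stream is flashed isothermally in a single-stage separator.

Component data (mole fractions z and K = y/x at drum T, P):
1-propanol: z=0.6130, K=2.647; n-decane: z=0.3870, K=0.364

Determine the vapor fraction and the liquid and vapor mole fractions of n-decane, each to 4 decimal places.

ψ = 0.7289, x_n-decane = 0.7214, y_n-decane = 0.2626

Rachford–Rice: g(ψ) = Σ zᵢ(Kᵢ−1)/(1+ψ(Kᵢ−1)) = 0.
Feasibility: ΣzᵢKᵢ = 1.7635, Σzᵢ/Kᵢ = 1.2948 — both > 1, two phases present.
Newton iteration, ψ⁰ = 0.5:
  ψ = 0.5000: g = 0.19277, g' = -0.8366 → ψ = 0.7304
  ψ = 0.7304: g = -0.00137, g' = -0.8886 → ψ = 0.7289
Converged at ψ = 0.7289.
Compositions from xᵢ = zᵢ/(1+ψ(Kᵢ−1)), yᵢ = Kᵢxᵢ:
  1-propanol: x = 0.2786, y = 0.7374
  n-decane: x = 0.7214, y = 0.2626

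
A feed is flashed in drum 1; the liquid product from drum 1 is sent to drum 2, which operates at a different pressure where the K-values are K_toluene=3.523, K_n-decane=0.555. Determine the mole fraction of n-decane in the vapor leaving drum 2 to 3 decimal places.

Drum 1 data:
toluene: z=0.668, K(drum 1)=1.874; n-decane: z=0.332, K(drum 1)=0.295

Drum 1:
Newton–Raphson from ψ₁ = 0.5:
  ψ₁ = 0.500: g = 0.0448, g' = -0.641 → ψ₁ = 0.570
  ψ₁ = 0.570: g = -0.0016, g' = -0.688 → ψ₁ = 0.568
Converged at ψ₁ = 0.568.
Drum-1 compositions:
  toluene: x = 0.446, y = 0.837
  n-decane: x = 0.554, y = 0.163
Drum-2 feed = drum-1 liquid: z₂ = (0.4465, 0.5535).
Drum 2:
Let ψ₂ = V/F and solve Σ zᵢ(Kᵢ−1)/(1+ψ₂(Kᵢ−1)) = 0.
g(0) = ΣzᵢKᵢ − 1 = 0.880 and g(1) = 1 − Σzᵢ/Kᵢ = -0.124, so a root lies in (0, 1).
Newton–Raphson from ψ₂ = 0.5:
  ψ₂ = 0.500: g = 0.1813, g' = -0.737 → ψ₂ = 0.746
  ψ₂ = 0.746: g = 0.0221, g' = -0.588 → ψ₂ = 0.784
Converged at ψ₂ = 0.784.
  toluene: x = 0.150, y = 0.528
  n-decane: x = 0.850, y = 0.472

y_n-decane (drum 2) = 0.472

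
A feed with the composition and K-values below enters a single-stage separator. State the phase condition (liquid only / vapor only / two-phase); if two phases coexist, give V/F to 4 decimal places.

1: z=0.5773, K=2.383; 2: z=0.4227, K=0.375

two-phase, V/F = 0.6180

ΣzᵢKᵢ = 1.5342; Σzᵢ/Kᵢ = 1.3695.
Both exceed 1, so a two-phase solution exists.
Newton iteration, ψ⁰ = 0.5:
  ψ = 0.5000: g = 0.08774, g' = -0.7353 → ψ = 0.6193
  ψ = 0.6193: g = -0.00098, g' = -0.7599 → ψ = 0.6180
Converged at ψ = 0.6180.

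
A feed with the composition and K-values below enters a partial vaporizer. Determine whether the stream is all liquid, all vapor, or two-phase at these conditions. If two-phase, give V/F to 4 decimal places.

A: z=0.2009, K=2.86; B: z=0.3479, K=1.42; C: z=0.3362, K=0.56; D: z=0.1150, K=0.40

ΣzᵢKᵢ = 1.3029; Σzᵢ/Kᵢ = 1.2031.
Both exceed 1, so a two-phase solution exists.
Rachford–Rice: g(ψ) = Σ zᵢ(Kᵢ−1)/(1+ψ(Kᵢ−1)) = 0.
Newton–Raphson from ψ = 0.5:
  ψ = 0.5000: g = 0.02615, g' = -0.4200 → ψ = 0.5623
  ψ = 0.5623: g = 0.00017, g' = -0.4154 → ψ = 0.5627
Converged at ψ = 0.5627.

two-phase, V/F = 0.5627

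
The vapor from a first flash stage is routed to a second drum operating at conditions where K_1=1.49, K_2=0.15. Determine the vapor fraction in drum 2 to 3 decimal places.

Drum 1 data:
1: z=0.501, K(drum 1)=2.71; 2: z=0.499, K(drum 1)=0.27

Drum 1:
Material balance + equilibrium reduce to Σ zᵢ(Kᵢ−1)/(1+ψ₁(Kᵢ−1)) = 0.
Check two-phase: ΣzᵢKᵢ = 1.492 > 1 and Σzᵢ/Kᵢ = 2.033 > 1, so g(0) = 0.492 > 0 and g(1) = -1.033 < 0.
Binary case is linear: z₁(K₁−1)(1+ψ₁(K₂−1)) + z₂(K₂−1)(1+ψ₁(K₁−1)) = 0
⇒ ψ₁ = [z₁(K₁−1)+z₂(K₂−1)] / [−(K₁−1)(K₂−1)] = 0.4924/1.2483 = 0.394
Drum-1 compositions:
  1: x = 0.299, y = 0.811
  2: x = 0.701, y = 0.189
Drum-2 feed = drum-1 vapor: z₂ = (0.8108, 0.1892).
Drum 2:
Newton iteration, ψ₂⁰ = 0.66:
  ψ₂ = 0.660: g = -0.0662, g' = -0.821 → ψ₂ = 0.579
  ψ₂ = 0.579: g = -0.0075, g' = -0.649 → ψ₂ = 0.568
Converged at ψ₂ = 0.568.
  1: x = 0.634, y = 0.945
  2: x = 0.366, y = 0.055

V/F (drum 2) = 0.568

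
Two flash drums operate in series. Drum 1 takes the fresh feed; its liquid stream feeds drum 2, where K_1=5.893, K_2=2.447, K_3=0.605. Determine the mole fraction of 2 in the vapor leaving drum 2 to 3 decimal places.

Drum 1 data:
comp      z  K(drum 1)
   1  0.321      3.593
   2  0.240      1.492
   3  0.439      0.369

Drum 1:
Let ψ₁ = V/F and solve Σ zᵢ(Kᵢ−1)/(1+ψ₁(Kᵢ−1)) = 0.
g(0) = ΣzᵢKᵢ − 1 = 0.673 and g(1) = 1 − Σzᵢ/Kᵢ = -0.440, so a root lies in (0, 1).
Iterate (Newton) starting at ψ₁ = 0.5:
  ψ₁ = 0.500: g = 0.0525, g' = -0.820 → ψ₁ = 0.564
Converged at ψ₁ = 0.564.
Drum-1 compositions:
  1: x = 0.130, y = 0.468
  2: x = 0.188, y = 0.280
  3: x = 0.682, y = 0.252
Drum-2 feed = drum-1 liquid: z₂ = (0.1303, 0.1878, 0.6819).
Drum 2:
Iterate (Newton) starting at ψ₂ = 0.48:
  ψ₂ = 0.480: g = 0.0184, g' = -0.577 → ψ₂ = 0.512
  ψ₂ = 0.512: g = 0.0004, g' = -0.551 → ψ₂ = 0.513
Converged at ψ₂ = 0.513.
  1: x = 0.037, y = 0.219
  2: x = 0.108, y = 0.264
  3: x = 0.855, y = 0.517

y_2 (drum 2) = 0.264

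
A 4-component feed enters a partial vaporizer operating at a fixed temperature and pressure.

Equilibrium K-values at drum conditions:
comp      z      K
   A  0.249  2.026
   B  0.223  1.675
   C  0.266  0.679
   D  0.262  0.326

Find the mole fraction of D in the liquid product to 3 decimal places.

Rachford–Rice: g(V/F) = Σ zᵢ(Kᵢ−1)/(1+V/F(Kᵢ−1)) = 0.
Check two-phase: ΣzᵢKᵢ = 1.144 > 1 and Σzᵢ/Kᵢ = 1.451 > 1, so g(0) = 0.144 > 0 and g(1) = -0.451 < 0.
Newton iteration, V/F⁰ = 0.43:
  V/F = 0.430: g = -0.0538, g' = -0.460 → V/F = 0.313
  V/F = 0.313: g = -0.0011, g' = -0.444 → V/F = 0.311
Converged at V/F = 0.311.
Compositions from xᵢ = zᵢ/(1+V/F(Kᵢ−1)), yᵢ = Kᵢxᵢ:
  A: x = 0.189, y = 0.383
  B: x = 0.184, y = 0.309
  C: x = 0.295, y = 0.201
  D: x = 0.331, y = 0.108

x_D = 0.331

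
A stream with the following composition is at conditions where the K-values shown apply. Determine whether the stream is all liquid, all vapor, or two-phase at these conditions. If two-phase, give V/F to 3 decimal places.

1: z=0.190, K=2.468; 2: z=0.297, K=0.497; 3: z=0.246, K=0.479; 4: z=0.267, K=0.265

ΣzᵢKᵢ = 0.805; Σzᵢ/Kᵢ = 2.196.
Since ΣzᵢKᵢ < 1 the mixture is below its bubble point — single liquid phase.

all liquid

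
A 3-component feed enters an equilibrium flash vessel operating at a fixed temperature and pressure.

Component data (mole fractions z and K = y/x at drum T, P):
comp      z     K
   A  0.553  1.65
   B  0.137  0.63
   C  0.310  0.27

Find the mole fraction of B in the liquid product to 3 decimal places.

x_B = 0.148

Let ψ = V/F and solve Σ zᵢ(Kᵢ−1)/(1+ψ(Kᵢ−1)) = 0.
Check two-phase: ΣzᵢKᵢ = 1.082 > 1 and Σzᵢ/Kᵢ = 1.701 > 1, so g(0) = 0.082 > 0 and g(1) = -0.701 < 0.
Newton–Raphson from ψ = 0.5:
  ψ = 0.500: g = -0.1473, g' = -0.571 → ψ = 0.242
  ψ = 0.242: g = -0.0200, g' = -0.441 → ψ = 0.197
  ψ = 0.197: g = -0.0002, g' = -0.431 → ψ = 0.196
Converged at ψ = 0.196.
Compositions from xᵢ = zᵢ/(1+ψ(Kᵢ−1)), yᵢ = Kᵢxᵢ:
  A: x = 0.490, y = 0.809
  B: x = 0.148, y = 0.093
  C: x = 0.362, y = 0.098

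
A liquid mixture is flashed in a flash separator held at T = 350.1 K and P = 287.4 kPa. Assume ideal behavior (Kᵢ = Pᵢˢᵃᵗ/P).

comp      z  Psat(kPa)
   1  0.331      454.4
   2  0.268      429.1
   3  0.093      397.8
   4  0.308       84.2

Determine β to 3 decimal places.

Raoult's law: Kᵢ = Pᵢˢᵃᵗ/P = Pᵢˢᵃᵗ/287.4.
  K_1 = 454.4/287.4 = 1.58107, K_2 = 429.1/287.4 = 1.49304, K_3 = 397.8/287.4 = 1.38413, K_4 = 84.2/287.4 = 0.29297
Rachford–Rice: g(β) = Σ zᵢ(Kᵢ−1)/(1+β(Kᵢ−1)) = 0.
Check two-phase: ΣzᵢKᵢ = 1.142 > 1 and Σzᵢ/Kᵢ = 1.507 > 1, so g(0) = 0.142 > 0 and g(1) = -0.507 < 0.
Newton iteration, β⁰ = 0.5:
  β = 0.500: g = -0.0518, g' = -0.487 → β = 0.394
  β = 0.394: g = -0.0035, g' = -0.426 → β = 0.385
Converged at β = 0.385.

β = 0.385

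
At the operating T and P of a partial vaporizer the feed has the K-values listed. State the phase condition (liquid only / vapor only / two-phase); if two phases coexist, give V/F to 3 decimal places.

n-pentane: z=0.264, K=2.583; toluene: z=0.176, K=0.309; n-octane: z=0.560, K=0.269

ΣzᵢKᵢ = 0.887; Σzᵢ/Kᵢ = 2.754.
Since ΣzᵢKᵢ < 1 the mixture is below its bubble point — single liquid phase.

liquid only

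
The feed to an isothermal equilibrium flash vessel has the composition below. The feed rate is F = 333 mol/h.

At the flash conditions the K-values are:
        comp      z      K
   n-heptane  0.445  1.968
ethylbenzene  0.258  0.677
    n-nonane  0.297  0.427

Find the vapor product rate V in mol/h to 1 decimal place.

Newton–Raphson from V/F = 0.69:
  V/F = 0.690: g = -0.1304, g' = -0.461 → V/F = 0.407
  V/F = 0.407: g = -0.0089, g' = -0.416 → V/F = 0.386
Converged at V/F = 0.386.
Then V = V/F·F = 0.3857·333 = 128.4 mol/h and L = F − V = 204.6 mol/h.

V = 128.4 mol/h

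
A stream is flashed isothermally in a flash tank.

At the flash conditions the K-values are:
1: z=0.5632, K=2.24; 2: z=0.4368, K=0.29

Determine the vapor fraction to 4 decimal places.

ψ = 0.4410

Material balance + equilibrium reduce to Σ zᵢ(Kᵢ−1)/(1+ψ(Kᵢ−1)) = 0.
g(0) = ΣzᵢKᵢ − 1 = 0.3882 and g(1) = 1 − Σzᵢ/Kᵢ = -0.7576, so a root lies in (0, 1).
Newton iteration, ψ⁰ = 0.66:
  ψ = 0.6600: g = -0.19955, g' = -1.0416 → ψ = 0.4684
  ψ = 0.4684: g = -0.02290, g' = -0.8408 → ψ = 0.4412
  ψ = 0.4412: g = -0.00017, g' = -0.8287 → ψ = 0.4410
Converged at ψ = 0.4410.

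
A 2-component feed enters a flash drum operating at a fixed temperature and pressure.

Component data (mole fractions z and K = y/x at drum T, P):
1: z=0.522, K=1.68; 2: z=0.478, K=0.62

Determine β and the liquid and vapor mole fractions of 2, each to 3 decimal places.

β = 0.671, x_2 = 0.642, y_2 = 0.398

Material balance + equilibrium reduce to Σ zᵢ(Kᵢ−1)/(1+β(Kᵢ−1)) = 0.
Feasibility: ΣzᵢKᵢ = 1.173, Σzᵢ/Kᵢ = 1.082 — both > 1, two phases present.
Binary case is linear: z₁(K₁−1)(1+β(K₂−1)) + z₂(K₂−1)(1+β(K₁−1)) = 0
⇒ β = [z₁(K₁−1)+z₂(K₂−1)] / [−(K₁−1)(K₂−1)] = 0.1733/0.2584 = 0.671
Compositions from xᵢ = zᵢ/(1+β(Kᵢ−1)), yᵢ = Kᵢxᵢ:
  1: x = 0.358, y = 0.602
  2: x = 0.642, y = 0.398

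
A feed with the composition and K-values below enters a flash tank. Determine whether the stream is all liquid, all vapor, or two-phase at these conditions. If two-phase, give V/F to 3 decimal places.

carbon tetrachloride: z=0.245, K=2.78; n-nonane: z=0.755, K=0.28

ΣzᵢKᵢ = 0.892; Σzᵢ/Kᵢ = 2.785.
Since ΣzᵢKᵢ < 1 the mixture is below its bubble point — single liquid phase.

all liquid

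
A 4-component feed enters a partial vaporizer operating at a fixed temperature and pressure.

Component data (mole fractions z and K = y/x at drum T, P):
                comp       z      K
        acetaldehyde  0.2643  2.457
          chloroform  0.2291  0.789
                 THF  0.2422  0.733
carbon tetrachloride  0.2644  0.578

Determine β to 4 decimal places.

β = 0.3517

Iterate (Newton) starting at β = 0.5:
  β = 0.5000: g = -0.04730, g' = -0.2992 → β = 0.3419
  β = 0.3419: g = 0.00339, g' = -0.3470 → β = 0.3517
Converged at β = 0.3517.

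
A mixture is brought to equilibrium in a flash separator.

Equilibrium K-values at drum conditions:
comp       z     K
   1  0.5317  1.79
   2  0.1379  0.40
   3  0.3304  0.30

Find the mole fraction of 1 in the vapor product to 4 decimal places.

y_1 = 0.8221

Rachford–Rice: g(V/F) = Σ zᵢ(Kᵢ−1)/(1+V/F(Kᵢ−1)) = 0.
g(0) = ΣzᵢKᵢ − 1 = 0.1060 and g(1) = 1 − Σzᵢ/Kᵢ = -0.7431, so a root lies in (0, 1).
Iterate (Newton) starting at V/F = 0.44:
  V/F = 0.4400: g = -0.13494, g' = -0.6125 → V/F = 0.2197
  V/F = 0.2197: g = -0.01068, g' = -0.5329 → V/F = 0.1996
Converged at V/F = 0.1996.
Compositions from xᵢ = zᵢ/(1+V/F(Kᵢ−1)), yᵢ = Kᵢxᵢ:
  1: x = 0.4593, y = 0.8221
  2: x = 0.1567, y = 0.0627
  3: x = 0.3841, y = 0.1152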